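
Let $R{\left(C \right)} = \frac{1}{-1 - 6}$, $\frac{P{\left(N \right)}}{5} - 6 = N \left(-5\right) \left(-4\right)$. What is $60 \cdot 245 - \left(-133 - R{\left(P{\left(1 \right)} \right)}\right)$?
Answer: $\frac{103830}{7} \approx 14833.0$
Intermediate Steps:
$P{\left(N \right)} = 30 + 100 N$ ($P{\left(N \right)} = 30 + 5 N \left(-5\right) \left(-4\right) = 30 + 5 - 5 N \left(-4\right) = 30 + 5 \cdot 20 N = 30 + 100 N$)
$R{\left(C \right)} = - \frac{1}{7}$ ($R{\left(C \right)} = \frac{1}{-7} = - \frac{1}{7}$)
$60 \cdot 245 - \left(-133 - R{\left(P{\left(1 \right)} \right)}\right) = 60 \cdot 245 + \left(\left(143 - \frac{1}{7}\right) - 10\right) = 14700 + \left(\frac{1000}{7} - 10\right) = 14700 + \frac{930}{7} = \frac{103830}{7}$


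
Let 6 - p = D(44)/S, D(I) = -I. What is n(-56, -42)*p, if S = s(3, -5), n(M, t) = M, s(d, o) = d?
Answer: -3472/3 ≈ -1157.3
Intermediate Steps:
S = 3
p = 62/3 (p = 6 - (-1*44)/3 = 6 - (-44)/3 = 6 - 1*(-44/3) = 6 + 44/3 = 62/3 ≈ 20.667)
n(-56, -42)*p = -56*62/3 = -3472/3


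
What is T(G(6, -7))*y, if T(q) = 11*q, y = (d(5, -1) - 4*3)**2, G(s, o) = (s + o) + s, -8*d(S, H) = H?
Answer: 496375/64 ≈ 7755.9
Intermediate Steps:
d(S, H) = -H/8
G(s, o) = o + 2*s (G(s, o) = (o + s) + s = o + 2*s)
y = 9025/64 (y = (-1/8*(-1) - 4*3)**2 = (1/8 - 12)**2 = (-95/8)**2 = 9025/64 ≈ 141.02)
T(G(6, -7))*y = (11*(-7 + 2*6))*(9025/64) = (11*(-7 + 12))*(9025/64) = (11*5)*(9025/64) = 55*(9025/64) = 496375/64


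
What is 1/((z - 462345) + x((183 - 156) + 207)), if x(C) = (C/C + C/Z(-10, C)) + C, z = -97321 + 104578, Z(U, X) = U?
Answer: -5/2274382 ≈ -2.1984e-6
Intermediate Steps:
z = 7257
x(C) = 1 + 9*C/10 (x(C) = (C/C + C/(-10)) + C = (1 + C*(-⅒)) + C = (1 - C/10) + C = 1 + 9*C/10)
1/((z - 462345) + x((183 - 156) + 207)) = 1/((7257 - 462345) + (1 + 9*((183 - 156) + 207)/10)) = 1/(-455088 + (1 + 9*(27 + 207)/10)) = 1/(-455088 + (1 + (9/10)*234)) = 1/(-455088 + (1 + 1053/5)) = 1/(-455088 + 1058/5) = 1/(-2274382/5) = -5/2274382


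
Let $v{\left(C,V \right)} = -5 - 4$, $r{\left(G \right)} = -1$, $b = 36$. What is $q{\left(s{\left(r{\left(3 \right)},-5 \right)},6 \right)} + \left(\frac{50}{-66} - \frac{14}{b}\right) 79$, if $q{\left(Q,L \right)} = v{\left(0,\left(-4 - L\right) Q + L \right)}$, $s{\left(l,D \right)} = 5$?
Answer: $- \frac{19715}{198} \approx -99.571$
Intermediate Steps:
$v{\left(C,V \right)} = -9$ ($v{\left(C,V \right)} = -5 - 4 = -9$)
$q{\left(Q,L \right)} = -9$
$q{\left(s{\left(r{\left(3 \right)},-5 \right)},6 \right)} + \left(\frac{50}{-66} - \frac{14}{b}\right) 79 = -9 + \left(\frac{50}{-66} - \frac{14}{36}\right) 79 = -9 + \left(50 \left(- \frac{1}{66}\right) - \frac{7}{18}\right) 79 = -9 + \left(- \frac{25}{33} - \frac{7}{18}\right) 79 = -9 - \frac{17933}{198} = - \frac{19715}{198}$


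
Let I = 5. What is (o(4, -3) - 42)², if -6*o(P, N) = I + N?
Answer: 16129/9 ≈ 1792.1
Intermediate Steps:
o(P, N) = -⅚ - N/6 (o(P, N) = -(5 + N)/6 = -⅚ - N/6)
(o(4, -3) - 42)² = ((-⅚ - ⅙*(-3)) - 42)² = ((-⅚ + ½) - 42)² = (-⅓ - 42)² = (-127/3)² = 16129/9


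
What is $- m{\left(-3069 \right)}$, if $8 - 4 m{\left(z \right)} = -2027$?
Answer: $- \frac{2035}{4} \approx -508.75$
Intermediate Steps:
$m{\left(z \right)} = \frac{2035}{4}$ ($m{\left(z \right)} = 2 - - \frac{2027}{4} = 2 + \frac{2027}{4} = \frac{2035}{4}$)
$- m{\left(-3069 \right)} = \left(-1\right) \frac{2035}{4} = - \frac{2035}{4}$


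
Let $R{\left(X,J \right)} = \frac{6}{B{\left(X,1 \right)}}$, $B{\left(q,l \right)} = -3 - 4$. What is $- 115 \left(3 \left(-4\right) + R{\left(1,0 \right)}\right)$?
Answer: $\frac{10350}{7} \approx 1478.6$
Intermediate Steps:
$B{\left(q,l \right)} = -7$ ($B{\left(q,l \right)} = -3 - 4 = -7$)
$R{\left(X,J \right)} = - \frac{6}{7}$ ($R{\left(X,J \right)} = \frac{6}{-7} = 6 \left(- \frac{1}{7}\right) = - \frac{6}{7}$)
$- 115 \left(3 \left(-4\right) + R{\left(1,0 \right)}\right) = - 115 \left(3 \left(-4\right) - \frac{6}{7}\right) = - 115 \left(-12 - \frac{6}{7}\right) = \left(-115\right) \left(- \frac{90}{7}\right) = \frac{10350}{7}$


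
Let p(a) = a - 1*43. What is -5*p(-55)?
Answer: 490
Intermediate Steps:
p(a) = -43 + a (p(a) = a - 43 = -43 + a)
-5*p(-55) = -5*(-43 - 55) = -5*(-98) = 490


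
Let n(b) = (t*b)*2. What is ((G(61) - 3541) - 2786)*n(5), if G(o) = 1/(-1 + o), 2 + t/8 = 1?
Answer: 1518476/3 ≈ 5.0616e+5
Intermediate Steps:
t = -8 (t = -16 + 8*1 = -16 + 8 = -8)
n(b) = -16*b (n(b) = -8*b*2 = -16*b)
((G(61) - 3541) - 2786)*n(5) = ((1/(-1 + 61) - 3541) - 2786)*(-16*5) = ((1/60 - 3541) - 2786)*(-80) = (-212459/60 - 2786)*(-80) = -379619/60*(-80) = 1518476/3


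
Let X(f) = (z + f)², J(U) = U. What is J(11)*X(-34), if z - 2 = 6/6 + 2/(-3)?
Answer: 99275/9 ≈ 11031.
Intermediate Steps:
z = 7/3 (z = 2 + (6/6 + 2/(-3)) = 2 + (6*(⅙) + 2*(-⅓)) = 2 + (1 - ⅔) = 2 + ⅓ = 7/3 ≈ 2.3333)
X(f) = (7/3 + f)²
J(11)*X(-34) = 11*((7 + 3*(-34))²/9) = 11*((7 - 102)²/9) = 11*((⅑)*(-95)²) = 11*((⅑)*9025) = 11*(9025/9) = 99275/9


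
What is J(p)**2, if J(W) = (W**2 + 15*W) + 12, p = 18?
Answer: 367236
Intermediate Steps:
J(W) = 12 + W**2 + 15*W
J(p)**2 = (12 + 18**2 + 15*18)**2 = (12 + 324 + 270)**2 = 606**2 = 367236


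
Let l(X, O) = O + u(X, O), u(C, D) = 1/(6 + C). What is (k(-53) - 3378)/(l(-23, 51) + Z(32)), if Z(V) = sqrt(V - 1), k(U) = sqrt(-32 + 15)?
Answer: -16576972/246999 + 325414*sqrt(31)/246999 - 289*I*sqrt(527)/740997 + 14722*I*sqrt(17)/740997 ≈ -59.778 + 0.072964*I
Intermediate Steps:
k(U) = I*sqrt(17) (k(U) = sqrt(-17) = I*sqrt(17))
l(X, O) = O + 1/(6 + X)
Z(V) = sqrt(-1 + V)
(k(-53) - 3378)/(l(-23, 51) + Z(32)) = (I*sqrt(17) - 3378)/((1 + 51*(6 - 23))/(6 - 23) + sqrt(-1 + 32)) = (-3378 + I*sqrt(17))/((1 + 51*(-17))/(-17) + sqrt(31)) = (-3378 + I*sqrt(17))/(-(1 - 867)/17 + sqrt(31)) = (-3378 + I*sqrt(17))/(-1/17*(-866) + sqrt(31)) = (-3378 + I*sqrt(17))/(866/17 + sqrt(31))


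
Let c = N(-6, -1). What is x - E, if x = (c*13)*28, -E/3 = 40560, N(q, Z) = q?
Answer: 119496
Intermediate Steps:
E = -121680 (E = -3*40560 = -121680)
c = -6
x = -2184 (x = -6*13*28 = -78*28 = -2184)
x - E = -2184 - 1*(-121680) = -2184 + 121680 = 119496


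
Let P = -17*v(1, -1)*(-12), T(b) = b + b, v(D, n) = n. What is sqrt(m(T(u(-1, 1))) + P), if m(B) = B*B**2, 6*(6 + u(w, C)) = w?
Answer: I*sqrt(168483)/9 ≈ 45.607*I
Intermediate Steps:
u(w, C) = -6 + w/6
T(b) = 2*b
P = -204 (P = -17*(-1)*(-12) = 17*(-12) = -204)
m(B) = B**3
sqrt(m(T(u(-1, 1))) + P) = sqrt((2*(-6 + (1/6)*(-1)))**3 - 204) = sqrt((2*(-6 - 1/6))**3 - 204) = sqrt((2*(-37/6))**3 - 204) = sqrt((-37/3)**3 - 204) = sqrt(-50653/27 - 204) = sqrt(-56161/27) = I*sqrt(168483)/9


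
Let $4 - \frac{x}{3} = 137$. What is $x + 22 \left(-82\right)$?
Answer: $-2203$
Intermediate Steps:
$x = -399$ ($x = 12 - 411 = -399$)
$x + 22 \left(-82\right) = -399 + 22 \left(-82\right) = -399 - 1804 = -2203$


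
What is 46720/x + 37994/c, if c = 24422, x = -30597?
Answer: 10753289/373619967 ≈ 0.028781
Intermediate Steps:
46720/x + 37994/c = 46720/(-30597) + 37994/24422 = 46720*(-1/30597) + 37994*(1/24422) = -46720/30597 + 18997/12211 = 10753289/373619967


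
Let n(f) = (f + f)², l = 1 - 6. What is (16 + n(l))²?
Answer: 13456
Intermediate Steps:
l = -5
n(f) = 4*f² (n(f) = (2*f)² = 4*f²)
(16 + n(l))² = (16 + 4*(-5)²)² = (16 + 4*25)² = (16 + 100)² = 116² = 13456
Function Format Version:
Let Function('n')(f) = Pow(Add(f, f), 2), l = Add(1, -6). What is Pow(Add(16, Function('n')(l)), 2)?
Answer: 13456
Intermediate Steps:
l = -5
Function('n')(f) = Mul(4, Pow(f, 2)) (Function('n')(f) = Pow(Mul(2, f), 2) = Mul(4, Pow(f, 2)))
Pow(Add(16, Function('n')(l)), 2) = Pow(Add(16, Mul(4, Pow(-5, 2))), 2) = Pow(Add(16, Mul(4, 25)), 2) = Pow(Add(16, 100), 2) = Pow(116, 2) = 13456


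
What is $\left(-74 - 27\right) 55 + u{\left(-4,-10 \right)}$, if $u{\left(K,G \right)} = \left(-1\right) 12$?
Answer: $-5567$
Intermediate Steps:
$u{\left(K,G \right)} = -12$
$\left(-74 - 27\right) 55 + u{\left(-4,-10 \right)} = \left(-74 - 27\right) 55 - 12 = \left(-101\right) 55 - 12 = -5555 - 12 = -5567$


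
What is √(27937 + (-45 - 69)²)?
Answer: √40933 ≈ 202.32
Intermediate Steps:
√(27937 + (-45 - 69)²) = √(27937 + (-114)²) = √(27937 + 12996) = √40933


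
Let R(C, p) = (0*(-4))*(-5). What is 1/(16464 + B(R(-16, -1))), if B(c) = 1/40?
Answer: 40/658561 ≈ 6.0738e-5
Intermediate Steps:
R(C, p) = 0 (R(C, p) = 0*(-5) = 0)
B(c) = 1/40
1/(16464 + B(R(-16, -1))) = 1/(16464 + 1/40) = 1/(658561/40) = 40/658561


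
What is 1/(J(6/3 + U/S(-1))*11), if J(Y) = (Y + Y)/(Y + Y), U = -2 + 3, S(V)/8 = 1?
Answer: 1/11 ≈ 0.090909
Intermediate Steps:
S(V) = 8 (S(V) = 8*1 = 8)
U = 1
J(Y) = 1 (J(Y) = (2*Y)/((2*Y)) = (2*Y)*(1/(2*Y)) = 1)
1/(J(6/3 + U/S(-1))*11) = 1/(1*11) = 1/11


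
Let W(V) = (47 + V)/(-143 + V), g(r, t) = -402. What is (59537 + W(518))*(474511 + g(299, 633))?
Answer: 2117080639292/75 ≈ 2.8228e+10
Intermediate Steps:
W(V) = (47 + V)/(-143 + V)
(59537 + W(518))*(474511 + g(299, 633)) = (59537 + (47 + 518)/(-143 + 518))*(474511 - 402) = (59537 + 565/375)*474109 = (59537 + (1/375)*565)*474109 = (59537 + 113/75)*474109 = (4465388/75)*474109 = 2117080639292/75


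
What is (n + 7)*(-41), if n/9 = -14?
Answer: 4879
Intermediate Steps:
n = -126 (n = 9*(-14) = -126)
(n + 7)*(-41) = (-126 + 7)*(-41) = -119*(-41) = 4879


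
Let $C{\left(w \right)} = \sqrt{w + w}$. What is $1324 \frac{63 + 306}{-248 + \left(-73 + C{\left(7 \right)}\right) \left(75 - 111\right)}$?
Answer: $\frac{10381815}{50413} + \frac{1099251 \sqrt{14}}{352891} \approx 217.59$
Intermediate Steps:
$C{\left(w \right)} = \sqrt{2} \sqrt{w}$ ($C{\left(w \right)} = \sqrt{2 w} = \sqrt{2} \sqrt{w}$)
$1324 \frac{63 + 306}{-248 + \left(-73 + C{\left(7 \right)}\right) \left(75 - 111\right)} = 1324 \frac{63 + 306}{-248 + \left(-73 + \sqrt{2} \sqrt{7}\right) \left(75 - 111\right)} = 1324 \frac{369}{-248 + \left(-73 + \sqrt{14}\right) \left(-36\right)} = 1324 \frac{369}{-248 + \left(2628 - 36 \sqrt{14}\right)} = 1324 \frac{369}{2380 - 36 \sqrt{14}} = \frac{488556}{2380 - 36 \sqrt{14}}$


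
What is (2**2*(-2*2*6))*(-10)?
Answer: 960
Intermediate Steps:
(2**2*(-2*2*6))*(-10) = (4*(-4*6))*(-10) = (4*(-24))*(-10) = -96*(-10) = 960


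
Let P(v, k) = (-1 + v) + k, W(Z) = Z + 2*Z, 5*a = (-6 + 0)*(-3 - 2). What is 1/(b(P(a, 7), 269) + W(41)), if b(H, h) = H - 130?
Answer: ⅕ ≈ 0.20000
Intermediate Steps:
a = 6 (a = ((-6 + 0)*(-3 - 2))/5 = (-6*(-5))/5 = (⅕)*30 = 6)
W(Z) = 3*Z
P(v, k) = -1 + k + v
b(H, h) = -130 + H
1/(b(P(a, 7), 269) + W(41)) = 1/((-130 + (-1 + 7 + 6)) + 3*41) = 1/((-130 + 12) + 123) = 1/(-118 + 123) = 1/5 = ⅕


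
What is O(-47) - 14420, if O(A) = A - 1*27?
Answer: -14494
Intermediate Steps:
O(A) = -27 + A (O(A) = A - 27 = -27 + A)
O(-47) - 14420 = (-27 - 47) - 14420 = -74 - 14420 = -14494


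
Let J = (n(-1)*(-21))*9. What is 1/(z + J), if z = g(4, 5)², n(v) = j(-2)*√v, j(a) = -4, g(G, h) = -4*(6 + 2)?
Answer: 64/101257 - 189*I/405028 ≈ 0.00063206 - 0.00046663*I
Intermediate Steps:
g(G, h) = -32 (g(G, h) = -4*8 = -32)
n(v) = -4*√v
J = 756*I (J = (-4*I*(-21))*9 = (84*I)*9 = 756*I ≈ 756.0*I)
z = 1024 (z = (-32)² = 1024)
1/(z + J) = 1/(1024 + 756*I) = (1024 - 756*I)/1620112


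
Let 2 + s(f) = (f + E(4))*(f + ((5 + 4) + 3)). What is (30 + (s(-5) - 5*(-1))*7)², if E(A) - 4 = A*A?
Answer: 617796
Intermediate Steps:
E(A) = 4 + A² (E(A) = 4 + A*A = 4 + A²)
s(f) = -2 + (12 + f)*(20 + f) (s(f) = -2 + (f + (4 + 4²))*(f + ((5 + 4) + 3)) = -2 + (f + (4 + 16))*(f + (9 + 3)) = -2 + (f + 20)*(f + 12) = -2 + (20 + f)*(12 + f) = -2 + (12 + f)*(20 + f))
(30 + (s(-5) - 5*(-1))*7)² = (30 + ((238 + (-5)² + 32*(-5)) - 5*(-1))*7)² = (30 + ((238 + 25 - 160) + 5)*7)² = (30 + (103 + 5)*7)² = (30 + 108*7)² = (30 + 756)² = 786² = 617796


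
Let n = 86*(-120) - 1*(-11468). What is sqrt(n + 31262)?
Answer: sqrt(32410) ≈ 180.03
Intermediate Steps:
n = 1148 (n = -10320 + 11468 = 1148)
sqrt(n + 31262) = sqrt(1148 + 31262) = sqrt(32410)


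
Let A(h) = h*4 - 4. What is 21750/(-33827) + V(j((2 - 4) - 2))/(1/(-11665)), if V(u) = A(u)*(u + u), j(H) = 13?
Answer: -492450781590/33827 ≈ -1.4558e+7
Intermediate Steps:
A(h) = -4 + 4*h (A(h) = 4*h - 4 = -4 + 4*h)
V(u) = 2*u*(-4 + 4*u) (V(u) = (-4 + 4*u)*(u + u) = (-4 + 4*u)*(2*u) = 2*u*(-4 + 4*u))
21750/(-33827) + V(j((2 - 4) - 2))/(1/(-11665)) = 21750/(-33827) + (8*13*(-1 + 13))/(1/(-11665)) = 21750*(-1/33827) + (8*13*12)/(-1/11665) = -21750/33827 + 1248*(-11665) = -21750/33827 - 14557920 = -492450781590/33827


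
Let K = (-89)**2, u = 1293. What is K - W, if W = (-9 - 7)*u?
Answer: 28609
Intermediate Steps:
W = -20688 (W = (-9 - 7)*1293 = -16*1293 = -20688)
K = 7921
K - W = 7921 - 1*(-20688) = 7921 + 20688 = 28609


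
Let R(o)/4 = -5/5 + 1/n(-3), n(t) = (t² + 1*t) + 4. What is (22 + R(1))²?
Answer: 8464/25 ≈ 338.56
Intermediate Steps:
n(t) = 4 + t + t² (n(t) = (t² + t) + 4 = (t + t²) + 4 = 4 + t + t²)
R(o) = -18/5 (R(o) = 4*(-5/5 + 1/(4 - 3 + (-3)²)) = 4*(-5*⅕ + 1/(4 - 3 + 9)) = 4*(-1 + 1/10) = 4*(-1 + 1*(⅒)) = 4*(-1 + ⅒) = 4*(-9/10) = -18/5)
(22 + R(1))² = (22 - 18/5)² = (92/5)² = 8464/25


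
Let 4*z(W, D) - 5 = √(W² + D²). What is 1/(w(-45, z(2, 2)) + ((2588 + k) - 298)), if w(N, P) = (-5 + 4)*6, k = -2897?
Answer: -1/613 ≈ -0.0016313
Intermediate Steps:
z(W, D) = 5/4 + √(D² + W²)/4 (z(W, D) = 5/4 + √(W² + D²)/4 = 5/4 + √(D² + W²)/4)
w(N, P) = -6 (w(N, P) = -1*6 = -6)
1/(w(-45, z(2, 2)) + ((2588 + k) - 298)) = 1/(-6 + ((2588 - 2897) - 298)) = 1/(-6 + (-309 - 298)) = 1/(-6 - 607) = 1/(-613) = -1/613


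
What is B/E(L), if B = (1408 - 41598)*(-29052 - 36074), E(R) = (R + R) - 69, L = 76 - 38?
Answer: 2617413940/7 ≈ 3.7392e+8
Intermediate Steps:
L = 38
E(R) = -69 + 2*R (E(R) = 2*R - 69 = -69 + 2*R)
B = 2617413940 (B = -40190*(-65126) = 2617413940)
B/E(L) = 2617413940/(-69 + 2*38) = 2617413940/(-69 + 76) = 2617413940/7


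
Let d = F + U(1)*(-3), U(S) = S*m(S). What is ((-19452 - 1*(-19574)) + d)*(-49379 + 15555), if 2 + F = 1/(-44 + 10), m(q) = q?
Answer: -67259024/17 ≈ -3.9564e+6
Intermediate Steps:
F = -69/34 (F = -2 + 1/(-44 + 10) = -2 + 1/(-34) = -2 - 1/34 = -69/34 ≈ -2.0294)
U(S) = S² (U(S) = S*S = S²)
d = -171/34 (d = -69/34 + 1²*(-3) = -69/34 + 1*(-3) = -69/34 - 3 = -171/34 ≈ -5.0294)
((-19452 - 1*(-19574)) + d)*(-49379 + 15555) = ((-19452 - 1*(-19574)) - 171/34)*(-49379 + 15555) = ((-19452 + 19574) - 171/34)*(-33824) = (122 - 171/34)*(-33824) = (3977/34)*(-33824) = -67259024/17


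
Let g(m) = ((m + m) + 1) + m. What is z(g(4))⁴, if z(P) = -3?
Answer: 81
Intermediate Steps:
g(m) = 1 + 3*m (g(m) = (2*m + 1) + m = (1 + 2*m) + m = 1 + 3*m)
z(g(4))⁴ = (-3)⁴ = 81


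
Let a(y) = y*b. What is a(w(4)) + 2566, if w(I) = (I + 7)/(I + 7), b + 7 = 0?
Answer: 2559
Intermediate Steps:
b = -7 (b = -7 + 0 = -7)
w(I) = 1 (w(I) = (7 + I)/(7 + I) = 1)
a(y) = -7*y (a(y) = y*(-7) = -7*y)
a(w(4)) + 2566 = -7*1 + 2566 = -7 + 2566 = 2559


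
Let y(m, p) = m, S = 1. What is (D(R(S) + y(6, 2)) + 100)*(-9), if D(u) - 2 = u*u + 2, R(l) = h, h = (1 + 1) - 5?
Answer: -1017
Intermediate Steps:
h = -3 (h = 2 - 5 = -3)
R(l) = -3
D(u) = 4 + u**2 (D(u) = 2 + (u*u + 2) = 2 + (u**2 + 2) = 2 + (2 + u**2) = 4 + u**2)
(D(R(S) + y(6, 2)) + 100)*(-9) = ((4 + (-3 + 6)**2) + 100)*(-9) = ((4 + 3**2) + 100)*(-9) = ((4 + 9) + 100)*(-9) = (13 + 100)*(-9) = 113*(-9) = -1017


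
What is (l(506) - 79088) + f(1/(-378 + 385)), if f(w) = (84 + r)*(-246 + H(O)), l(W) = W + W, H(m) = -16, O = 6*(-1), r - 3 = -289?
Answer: -25152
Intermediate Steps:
r = -286 (r = 3 - 289 = -286)
O = -6
l(W) = 2*W
f(w) = 52924 (f(w) = (84 - 286)*(-246 - 16) = -202*(-262) = 52924)
(l(506) - 79088) + f(1/(-378 + 385)) = (2*506 - 79088) + 52924 = (1012 - 79088) + 52924 = -78076 + 52924 = -25152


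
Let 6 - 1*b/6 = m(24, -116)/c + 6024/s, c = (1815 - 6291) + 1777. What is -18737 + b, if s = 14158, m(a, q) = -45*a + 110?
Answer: -357395415029/19106221 ≈ -18706.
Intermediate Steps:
m(a, q) = 110 - 45*a
c = -2699 (c = -4476 + 1777 = -2699)
b = 597847848/19106221 (b = 36 - 6*((110 - 45*24)/(-2699) + 6024/14158) = 36 - 6*((110 - 1080)*(-1/2699) + 6024*(1/14158)) = 36 - 6*(-970*(-1/2699) + 3012/7079) = 36 - 6*(970/2699 + 3012/7079) = 36 - 6*14996018/19106221 = 36 - 89976108/19106221 = 597847848/19106221 ≈ 31.291)
-18737 + b = -18737 + 597847848/19106221 = -357395415029/19106221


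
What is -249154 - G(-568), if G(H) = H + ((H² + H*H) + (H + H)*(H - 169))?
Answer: -1731066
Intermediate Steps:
G(H) = H + 2*H² + 2*H*(-169 + H) (G(H) = H + ((H² + H²) + (2*H)*(-169 + H)) = H + (2*H² + 2*H*(-169 + H)) = H + 2*H² + 2*H*(-169 + H))
-249154 - G(-568) = -249154 - (-568)*(-337 + 4*(-568)) = -249154 - (-568)*(-337 - 2272) = -249154 - (-568)*(-2609) = -249154 - 1*1481912 = -249154 - 1481912 = -1731066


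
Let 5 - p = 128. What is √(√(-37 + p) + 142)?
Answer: √(142 + 4*I*√10) ≈ 11.928 + 0.53022*I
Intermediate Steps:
p = -123 (p = 5 - 1*128 = 5 - 128 = -123)
√(√(-37 + p) + 142) = √(√(-37 - 123) + 142) = √(√(-160) + 142) = √(4*I*√10 + 142) = √(142 + 4*I*√10)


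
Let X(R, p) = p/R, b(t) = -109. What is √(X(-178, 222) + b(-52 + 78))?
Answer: 2*I*√218317/89 ≈ 10.5*I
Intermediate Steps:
√(X(-178, 222) + b(-52 + 78)) = √(222/(-178) - 109) = √(222*(-1/178) - 109) = √(-111/89 - 109) = √(-9812/89) = 2*I*√218317/89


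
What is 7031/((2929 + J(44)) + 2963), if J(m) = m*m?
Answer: 7031/7828 ≈ 0.89819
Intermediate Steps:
J(m) = m**2
7031/((2929 + J(44)) + 2963) = 7031/((2929 + 44**2) + 2963) = 7031/((2929 + 1936) + 2963) = 7031/(4865 + 2963) = 7031/7828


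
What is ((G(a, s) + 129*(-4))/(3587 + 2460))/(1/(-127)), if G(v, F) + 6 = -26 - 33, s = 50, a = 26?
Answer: 73787/6047 ≈ 12.202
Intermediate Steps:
G(v, F) = -65 (G(v, F) = -6 + (-26 - 33) = -6 - 59 = -65)
((G(a, s) + 129*(-4))/(3587 + 2460))/(1/(-127)) = ((-65 + 129*(-4))/(3587 + 2460))/(1/(-127)) = ((-65 - 516)/6047)/(-1/127) = -581*1/6047*(-127) = -581/6047*(-127) = 73787/6047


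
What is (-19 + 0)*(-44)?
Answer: 836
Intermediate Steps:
(-19 + 0)*(-44) = -19*(-44) = 836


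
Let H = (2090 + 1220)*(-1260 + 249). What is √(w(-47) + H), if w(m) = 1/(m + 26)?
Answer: I*√1475766831/21 ≈ 1829.3*I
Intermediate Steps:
w(m) = 1/(26 + m)
H = -3346410 (H = 3310*(-1011) = -3346410)
√(w(-47) + H) = √(1/(26 - 47) - 3346410) = √(1/(-21) - 3346410) = √(-1/21 - 3346410) = √(-70274611/21) = I*√1475766831/21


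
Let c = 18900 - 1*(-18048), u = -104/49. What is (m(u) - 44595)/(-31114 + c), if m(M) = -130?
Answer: -44725/5834 ≈ -7.6663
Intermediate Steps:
u = -104/49 (u = -104*1/49 = -104/49 ≈ -2.1224)
c = 36948 (c = 18900 + 18048 = 36948)
(m(u) - 44595)/(-31114 + c) = (-130 - 44595)/(-31114 + 36948) = -44725/5834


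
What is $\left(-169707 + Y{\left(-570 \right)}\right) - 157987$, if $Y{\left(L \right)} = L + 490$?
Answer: $-327774$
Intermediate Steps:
$Y{\left(L \right)} = 490 + L$
$\left(-169707 + Y{\left(-570 \right)}\right) - 157987 = \left(-169707 + \left(490 - 570\right)\right) - 157987 = \left(-169707 - 80\right) - 157987 = -169787 - 157987 = -327774$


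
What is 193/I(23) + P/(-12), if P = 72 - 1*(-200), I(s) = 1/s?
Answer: 13249/3 ≈ 4416.3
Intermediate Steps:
P = 272 (P = 72 + 200 = 272)
193/I(23) + P/(-12) = 193/(1/23) + 272/(-12) = 193/(1/23) + 272*(-1/12) = 193*23 - 68/3 = 4439 - 68/3 = 13249/3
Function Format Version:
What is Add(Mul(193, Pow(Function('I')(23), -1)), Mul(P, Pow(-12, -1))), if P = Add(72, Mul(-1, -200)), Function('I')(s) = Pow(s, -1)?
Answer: Rational(13249, 3) ≈ 4416.3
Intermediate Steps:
P = 272 (P = Add(72, 200) = 272)
Add(Mul(193, Pow(Function('I')(23), -1)), Mul(P, Pow(-12, -1))) = Add(Mul(193, Pow(Pow(23, -1), -1)), Mul(272, Pow(-12, -1))) = Add(Mul(193, Pow(Rational(1, 23), -1)), Mul(272, Rational(-1, 12))) = Add(Mul(193, 23), Rational(-68, 3)) = Add(4439, Rational(-68, 3)) = Rational(13249, 3)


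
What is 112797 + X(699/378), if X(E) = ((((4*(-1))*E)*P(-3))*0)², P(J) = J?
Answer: 112797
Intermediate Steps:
X(E) = 0 (X(E) = ((((4*(-1))*E)*(-3))*0)² = ((-4*E*(-3))*0)² = ((12*E)*0)² = 0² = 0)
112797 + X(699/378) = 112797 + 0 = 112797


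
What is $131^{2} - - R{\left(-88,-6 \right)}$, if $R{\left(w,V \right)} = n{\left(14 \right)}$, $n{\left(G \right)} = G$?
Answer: $17175$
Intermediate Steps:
$R{\left(w,V \right)} = 14$
$131^{2} - - R{\left(-88,-6 \right)} = 131^{2} - \left(-1\right) 14 = 17161 - -14 = 17161 + 14 = 17175$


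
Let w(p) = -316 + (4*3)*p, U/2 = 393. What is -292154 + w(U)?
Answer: -283038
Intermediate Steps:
U = 786 (U = 2*393 = 786)
w(p) = -316 + 12*p
-292154 + w(U) = -292154 + (-316 + 12*786) = -292154 + (-316 + 9432) = -292154 + 9116 = -283038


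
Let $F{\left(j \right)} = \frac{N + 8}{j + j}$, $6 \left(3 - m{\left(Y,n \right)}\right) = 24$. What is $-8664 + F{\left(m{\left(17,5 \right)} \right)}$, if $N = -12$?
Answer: $-8662$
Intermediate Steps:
$m{\left(Y,n \right)} = -1$ ($m{\left(Y,n \right)} = 3 - 4 = -1$)
$F{\left(j \right)} = - \frac{2}{j}$ ($F{\left(j \right)} = \frac{-12 + 8}{j + j} = - \frac{4}{2 j} = - 4 \frac{1}{2 j} = - \frac{2}{j}$)
$-8664 + F{\left(m{\left(17,5 \right)} \right)} = -8664 - \frac{2}{-1} = -8664 - -2 = -8664 + 2 = -8662$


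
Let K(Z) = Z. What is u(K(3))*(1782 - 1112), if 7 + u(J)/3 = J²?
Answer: 4020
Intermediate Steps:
u(J) = -21 + 3*J²
u(K(3))*(1782 - 1112) = (-21 + 3*3²)*(1782 - 1112) = (-21 + 3*9)*670 = (-21 + 27)*670 = 6*670 = 4020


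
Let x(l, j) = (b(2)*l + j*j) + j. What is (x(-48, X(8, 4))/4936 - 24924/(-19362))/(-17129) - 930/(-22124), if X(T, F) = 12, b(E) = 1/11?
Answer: 87063494882030/2074973155182851 ≈ 0.041959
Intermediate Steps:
b(E) = 1/11
x(l, j) = j + j**2 + l/11 (x(l, j) = (l/11 + j*j) + j = (l/11 + j**2) + j = (j**2 + l/11) + j = j + j**2 + l/11)
(x(-48, X(8, 4))/4936 - 24924/(-19362))/(-17129) - 930/(-22124) = ((12 + 12**2 + (1/11)*(-48))/4936 - 24924/(-19362))/(-17129) - 930/(-22124) = ((12 + 144 - 48/11)*(1/4936) - 24924*(-1/19362))*(-1/17129) - 930*(-1/22124) = ((1668/11)*(1/4936) + 4154/3227)*(-1/17129) + 465/11062 = (417/13574 + 4154/3227)*(-1/17129) + 465/11062 = (57732055/43803298)*(-1/17129) + 465/11062 = -57732055/750306691442 + 465/11062 = 87063494882030/2074973155182851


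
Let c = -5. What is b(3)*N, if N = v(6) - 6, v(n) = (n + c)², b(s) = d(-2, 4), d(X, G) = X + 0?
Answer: 10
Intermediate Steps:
d(X, G) = X
b(s) = -2
v(n) = (-5 + n)² (v(n) = (n - 5)² = (-5 + n)²)
N = -5 (N = (-5 + 6)² - 6 = 1² - 6 = 1 - 6 = -5)
b(3)*N = -2*(-5) = 10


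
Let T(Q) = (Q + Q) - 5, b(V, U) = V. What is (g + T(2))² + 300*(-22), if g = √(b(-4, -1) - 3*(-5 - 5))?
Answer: -6600 + (1 - √26)² ≈ -6583.2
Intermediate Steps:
T(Q) = -5 + 2*Q (T(Q) = 2*Q - 5 = -5 + 2*Q)
g = √26 (g = √(-4 - 3*(-5 - 5)) = √(-4 - 3*(-10)) = √(-4 + 30) = √26 ≈ 5.0990)
(g + T(2))² + 300*(-22) = (√26 + (-5 + 2*2))² + 300*(-22) = (√26 + (-5 + 4))² - 6600 = (√26 - 1)² - 6600 = (-1 + √26)² - 6600 = -6600 + (-1 + √26)²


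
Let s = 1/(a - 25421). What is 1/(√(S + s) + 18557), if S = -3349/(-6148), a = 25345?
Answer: 1083840142/20112821484047 - √1813331082/20112821484047 ≈ 5.3886e-5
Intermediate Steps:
s = -1/76 (s = 1/(25345 - 25421) = 1/(-76) = -1/76 ≈ -0.013158)
S = 3349/6148 (S = -3349*(-1/6148) = 3349/6148 ≈ 0.54473)
1/(√(S + s) + 18557) = 1/(√(3349/6148 - 1/76) + 18557) = 1/(√(31047/58406) + 18557) = 1/(√1813331082/58406 + 18557) = 1/(18557 + √1813331082/58406)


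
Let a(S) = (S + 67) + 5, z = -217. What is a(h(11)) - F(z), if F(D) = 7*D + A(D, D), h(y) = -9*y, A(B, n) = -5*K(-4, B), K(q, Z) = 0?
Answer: 1492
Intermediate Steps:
A(B, n) = 0 (A(B, n) = -5*0 = 0)
a(S) = 72 + S (a(S) = (67 + S) + 5 = 72 + S)
F(D) = 7*D (F(D) = 7*D + 0 = 7*D)
a(h(11)) - F(z) = (72 - 9*11) - 7*(-217) = (72 - 99) - 1*(-1519) = -27 + 1519 = 1492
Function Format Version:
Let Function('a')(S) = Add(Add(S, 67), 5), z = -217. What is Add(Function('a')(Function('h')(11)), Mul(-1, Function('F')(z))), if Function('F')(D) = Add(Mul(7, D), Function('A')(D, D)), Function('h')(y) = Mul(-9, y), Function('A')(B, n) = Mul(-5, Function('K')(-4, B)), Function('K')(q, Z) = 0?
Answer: 1492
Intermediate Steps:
Function('A')(B, n) = 0 (Function('A')(B, n) = Mul(-5, 0) = 0)
Function('a')(S) = Add(72, S) (Function('a')(S) = Add(Add(67, S), 5) = Add(72, S))
Function('F')(D) = Mul(7, D) (Function('F')(D) = Add(Mul(7, D), 0) = Mul(7, D))
Add(Function('a')(Function('h')(11)), Mul(-1, Function('F')(z))) = Add(Add(72, Mul(-9, 11)), Mul(-1, Mul(7, -217))) = Add(Add(72, -99), Mul(-1, -1519)) = Add(-27, 1519) = 1492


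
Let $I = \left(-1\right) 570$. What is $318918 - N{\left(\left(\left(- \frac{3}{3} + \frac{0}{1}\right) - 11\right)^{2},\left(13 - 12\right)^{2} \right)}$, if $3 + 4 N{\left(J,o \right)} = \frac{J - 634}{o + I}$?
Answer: $\frac{725858585}{2276} \approx 3.1892 \cdot 10^{5}$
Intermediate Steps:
$I = -570$
$N{\left(J,o \right)} = - \frac{3}{4} + \frac{-634 + J}{4 \left(-570 + o\right)}$ ($N{\left(J,o \right)} = - \frac{3}{4} + \frac{\left(J - 634\right) \frac{1}{o - 570}}{4} = - \frac{3}{4} + \frac{\left(-634 + J\right) \frac{1}{-570 + o}}{4} = - \frac{3}{4} + \frac{\frac{1}{-570 + o} \left(-634 + J\right)}{4} = - \frac{3}{4} + \frac{-634 + J}{4 \left(-570 + o\right)}$)
$318918 - N{\left(\left(\left(- \frac{3}{3} + \frac{0}{1}\right) - 11\right)^{2},\left(13 - 12\right)^{2} \right)} = 318918 - \frac{1076 + \left(\left(- \frac{3}{3} + \frac{0}{1}\right) - 11\right)^{2} - 3 \left(13 - 12\right)^{2}}{4 \left(-570 + \left(13 - 12\right)^{2}\right)} = 318918 - \frac{1076 + \left(\left(\left(-3\right) \frac{1}{3} + 0 \cdot 1\right) - 11\right)^{2} - 3 \cdot 1^{2}}{4 \left(-570 + 1^{2}\right)} = 318918 - \frac{1076 + \left(\left(-1 + 0\right) - 11\right)^{2} - 3}{4 \left(-570 + 1\right)} = 318918 - \frac{1076 + \left(-1 - 11\right)^{2} - 3}{4 \left(-569\right)} = 318918 - \frac{1}{4} \left(- \frac{1}{569}\right) \left(1076 + \left(-12\right)^{2} - 3\right) = 318918 - \frac{1}{4} \left(- \frac{1}{569}\right) \left(1076 + 144 - 3\right) = 318918 - \frac{1}{4} \left(- \frac{1}{569}\right) 1217 = 318918 - - \frac{1217}{2276} = 318918 + \frac{1217}{2276} = \frac{725858585}{2276}$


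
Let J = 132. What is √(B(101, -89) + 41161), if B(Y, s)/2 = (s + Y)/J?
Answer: √4980503/11 ≈ 202.88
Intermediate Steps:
B(Y, s) = Y/66 + s/66 (B(Y, s) = 2*((s + Y)/132) = 2*((Y + s)*(1/132)) = 2*(Y/132 + s/132) = Y/66 + s/66)
√(B(101, -89) + 41161) = √(((1/66)*101 + (1/66)*(-89)) + 41161) = √((101/66 - 89/66) + 41161) = √(2/11 + 41161) = √(452773/11) = √4980503/11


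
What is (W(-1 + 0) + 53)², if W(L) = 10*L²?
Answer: 3969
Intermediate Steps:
(W(-1 + 0) + 53)² = (10*(-1 + 0)² + 53)² = (10*(-1)² + 53)² = (10*1 + 53)² = (10 + 53)² = 63² = 3969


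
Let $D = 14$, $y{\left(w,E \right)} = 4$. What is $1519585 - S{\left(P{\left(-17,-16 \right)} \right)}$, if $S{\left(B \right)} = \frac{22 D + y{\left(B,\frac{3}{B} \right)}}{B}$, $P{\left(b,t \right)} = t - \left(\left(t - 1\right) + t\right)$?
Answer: $\frac{25832633}{17} \approx 1.5196 \cdot 10^{6}$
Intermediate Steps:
$P{\left(b,t \right)} = 1 - t$ ($P{\left(b,t \right)} = t - \left(\left(-1 + t\right) + t\right) = t - \left(-1 + 2 t\right) = 1 - t$)
$S{\left(B \right)} = \frac{312}{B}$ ($S{\left(B \right)} = \frac{22 \cdot 14 + 4}{B} = \frac{308 + 4}{B} = \frac{312}{B}$)
$1519585 - S{\left(P{\left(-17,-16 \right)} \right)} = 1519585 - \frac{312}{1 - -16} = 1519585 - \frac{312}{1 + 16} = 1519585 - \frac{312}{17} = \frac{25832633}{17}$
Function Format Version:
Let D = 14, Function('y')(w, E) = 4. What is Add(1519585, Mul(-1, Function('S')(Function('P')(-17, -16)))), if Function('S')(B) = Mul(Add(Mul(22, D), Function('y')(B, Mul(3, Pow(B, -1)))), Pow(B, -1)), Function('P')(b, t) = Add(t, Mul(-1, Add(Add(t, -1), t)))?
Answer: Rational(25832633, 17) ≈ 1.5196e+6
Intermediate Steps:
Function('P')(b, t) = Add(1, Mul(-1, t)) (Function('P')(b, t) = Add(t, Mul(-1, Add(Add(-1, t), t))) = Add(t, Mul(-1, Add(-1, Mul(2, t)))) = Add(t, Add(1, Mul(-2, t))) = Add(1, Mul(-1, t)))
Function('S')(B) = Mul(312, Pow(B, -1)) (Function('S')(B) = Mul(Add(Mul(22, 14), 4), Pow(B, -1)) = Mul(Add(308, 4), Pow(B, -1)) = Mul(312, Pow(B, -1)))
Add(1519585, Mul(-1, Function('S')(Function('P')(-17, -16)))) = Add(1519585, Mul(-1, Mul(312, Pow(Add(1, Mul(-1, -16)), -1)))) = Add(1519585, Mul(-1, Mul(312, Pow(Add(1, 16), -1)))) = Add(1519585, Mul(-1, Mul(312, Pow(17, -1)))) = Add(1519585, Mul(-1, Mul(312, Rational(1, 17)))) = Add(1519585, Mul(-1, Rational(312, 17))) = Add(1519585, Rational(-312, 17)) = Rational(25832633, 17)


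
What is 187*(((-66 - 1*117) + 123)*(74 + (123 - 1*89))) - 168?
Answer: -1211928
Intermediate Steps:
187*(((-66 - 1*117) + 123)*(74 + (123 - 1*89))) - 168 = 187*(((-66 - 117) + 123)*(74 + (123 - 89))) - 168 = 187*((-183 + 123)*(74 + 34)) - 168 = 187*(-60*108) - 168 = 187*(-6480) - 168 = -1211760 - 168 = -1211928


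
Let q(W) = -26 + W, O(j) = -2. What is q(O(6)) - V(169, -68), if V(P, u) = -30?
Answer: 2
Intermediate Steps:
q(O(6)) - V(169, -68) = (-26 - 2) - 1*(-30) = -28 + 30 = 2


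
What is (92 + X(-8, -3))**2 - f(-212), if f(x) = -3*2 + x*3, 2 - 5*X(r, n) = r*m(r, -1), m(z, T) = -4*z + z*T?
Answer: 627574/25 ≈ 25103.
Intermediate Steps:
m(z, T) = -4*z + T*z
X(r, n) = 2/5 + r**2 (X(r, n) = 2/5 - r*r*(-4 - 1)/5 = 2/5 - r*r*(-5)/5 = 2/5 - r*(-5*r)/5 = 2/5 - (-1)*r**2 = 2/5 + r**2)
f(x) = -6 + 3*x
(92 + X(-8, -3))**2 - f(-212) = (92 + (2/5 + (-8)**2))**2 - (-6 + 3*(-212)) = (92 + (2/5 + 64))**2 - (-6 - 636) = (92 + 322/5)**2 - 1*(-642) = (782/5)**2 + 642 = 611524/25 + 642 = 627574/25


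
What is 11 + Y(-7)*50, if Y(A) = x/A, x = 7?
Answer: -39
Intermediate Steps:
Y(A) = 7/A
11 + Y(-7)*50 = 11 + (7/(-7))*50 = 11 + (7*(-⅐))*50 = 11 - 1*50 = 11 - 50 = -39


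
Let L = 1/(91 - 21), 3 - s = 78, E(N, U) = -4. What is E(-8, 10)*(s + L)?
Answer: 10498/35 ≈ 299.94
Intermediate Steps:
s = -75 (s = 3 - 1*78 = 3 - 78 = -75)
L = 1/70 ≈ 0.014286
E(-8, 10)*(s + L) = -4*(-75 + 1/70) = -4*(-5249/70) = 10498/35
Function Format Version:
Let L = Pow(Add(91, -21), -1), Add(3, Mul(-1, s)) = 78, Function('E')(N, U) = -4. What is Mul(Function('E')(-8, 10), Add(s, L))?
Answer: Rational(10498, 35) ≈ 299.94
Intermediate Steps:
s = -75 (s = Add(3, Mul(-1, 78)) = Add(3, -78) = -75)
L = Rational(1, 70) (L = Pow(70, -1) = Rational(1, 70) ≈ 0.014286)
Mul(Function('E')(-8, 10), Add(s, L)) = Mul(-4, Add(-75, Rational(1, 70))) = Mul(-4, Rational(-5249, 70)) = Rational(10498, 35)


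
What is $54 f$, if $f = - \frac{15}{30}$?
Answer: $-27$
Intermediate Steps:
$f = - \frac{1}{2}$ ($f = \left(-15\right) \frac{1}{30} = - \frac{1}{2} \approx -0.5$)
$54 f = 54 \left(- \frac{1}{2}\right) = -27$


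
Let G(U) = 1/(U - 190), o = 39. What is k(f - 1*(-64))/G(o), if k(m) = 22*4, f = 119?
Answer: -13288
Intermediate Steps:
G(U) = 1/(-190 + U)
k(m) = 88
k(f - 1*(-64))/G(o) = 88/(1/(-190 + 39)) = 88/(1/(-151)) = 88/(-1/151) = 88*(-151) = -13288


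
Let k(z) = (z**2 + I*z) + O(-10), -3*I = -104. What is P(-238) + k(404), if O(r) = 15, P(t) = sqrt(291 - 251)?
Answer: 531709/3 + 2*sqrt(10) ≈ 1.7724e+5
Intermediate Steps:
P(t) = 2*sqrt(10) (P(t) = sqrt(40) = 2*sqrt(10))
I = 104/3 (I = -1/3*(-104) = 104/3 ≈ 34.667)
k(z) = 15 + z**2 + 104*z/3 (k(z) = (z**2 + 104*z/3) + 15 = 15 + z**2 + 104*z/3)
P(-238) + k(404) = 2*sqrt(10) + (15 + 404**2 + (104/3)*404) = 2*sqrt(10) + (15 + 163216 + 42016/3) = 2*sqrt(10) + 531709/3 = 531709/3 + 2*sqrt(10)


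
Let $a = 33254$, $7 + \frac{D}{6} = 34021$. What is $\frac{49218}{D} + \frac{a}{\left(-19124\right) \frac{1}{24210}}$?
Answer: $- \frac{6845952949147}{162620934} \approx -42098.0$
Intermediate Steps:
$D = 204084$ ($D = -42 + 6 \cdot 34021 = -42 + 204126 = 204084$)
$\frac{49218}{D} + \frac{a}{\left(-19124\right) \frac{1}{24210}} = \frac{49218}{204084} + \frac{33254}{\left(-19124\right) \frac{1}{24210}} = 49218 \cdot \frac{1}{204084} + \frac{33254}{\left(-19124\right) \frac{1}{24210}} = \frac{8203}{34014} + \frac{33254}{- \frac{9562}{12105}} = \frac{8203}{34014} + 33254 \left(- \frac{12105}{9562}\right) = \frac{8203}{34014} - \frac{201269835}{4781} = - \frac{6845952949147}{162620934}$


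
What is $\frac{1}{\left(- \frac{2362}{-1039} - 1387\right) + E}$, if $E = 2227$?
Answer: $\frac{1039}{875122} \approx 0.0011873$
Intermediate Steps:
$\frac{1}{\left(- \frac{2362}{-1039} - 1387\right) + E} = \frac{1}{\left(- \frac{2362}{-1039} - 1387\right) + 2227} = \frac{1}{\left(\left(-2362\right) \left(- \frac{1}{1039}\right) - 1387\right) + 2227} = \frac{1}{\left(\frac{2362}{1039} - 1387\right) + 2227} = \frac{1}{- \frac{1438731}{1039} + 2227} = \frac{1}{\frac{875122}{1039}} = \frac{1039}{875122}$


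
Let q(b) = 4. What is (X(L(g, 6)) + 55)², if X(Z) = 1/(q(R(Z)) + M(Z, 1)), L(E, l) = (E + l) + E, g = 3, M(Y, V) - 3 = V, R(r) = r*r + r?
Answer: 194481/64 ≈ 3038.8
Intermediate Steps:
R(r) = r + r² (R(r) = r² + r = r + r²)
M(Y, V) = 3 + V
L(E, l) = l + 2*E
X(Z) = ⅛ (X(Z) = 1/(4 + (3 + 1)) = 1/(4 + 4) = 1/8 = ⅛)
(X(L(g, 6)) + 55)² = (⅛ + 55)² = (441/8)² = 194481/64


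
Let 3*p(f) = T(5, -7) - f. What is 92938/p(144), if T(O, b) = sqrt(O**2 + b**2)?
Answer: -20074608/10331 - 139407*sqrt(74)/10331 ≈ -2059.2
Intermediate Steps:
p(f) = -f/3 + sqrt(74)/3 (p(f) = (sqrt(5**2 + (-7)**2) - f)/3 = (sqrt(25 + 49) - f)/3 = (sqrt(74) - f)/3 = -f/3 + sqrt(74)/3)
92938/p(144) = 92938/(-1/3*144 + sqrt(74)/3) = 92938/(-48 + sqrt(74)/3)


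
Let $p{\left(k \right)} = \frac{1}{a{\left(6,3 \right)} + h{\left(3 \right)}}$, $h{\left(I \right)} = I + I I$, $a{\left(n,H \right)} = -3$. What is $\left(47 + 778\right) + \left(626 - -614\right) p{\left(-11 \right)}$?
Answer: $\frac{8665}{9} \approx 962.78$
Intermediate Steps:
$h{\left(I \right)} = I + I^{2}$
$p{\left(k \right)} = \frac{1}{9}$ ($p{\left(k \right)} = \frac{1}{-3 + 3 \left(1 + 3\right)} = \frac{1}{-3 + 3 \cdot 4} = \frac{1}{-3 + 12} = \frac{1}{9}$)
$\left(47 + 778\right) + \left(626 - -614\right) p{\left(-11 \right)} = \left(47 + 778\right) + \left(626 - -614\right) \frac{1}{9} = 825 + \left(626 + 614\right) \frac{1}{9} = 825 + 1240 \cdot \frac{1}{9} = 825 + \frac{1240}{9} = \frac{8665}{9}$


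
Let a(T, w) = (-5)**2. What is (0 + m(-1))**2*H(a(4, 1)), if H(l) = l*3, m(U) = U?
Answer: 75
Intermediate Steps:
a(T, w) = 25
H(l) = 3*l
(0 + m(-1))**2*H(a(4, 1)) = (0 - 1)**2*(3*25) = (-1)**2*75 = 1*75 = 75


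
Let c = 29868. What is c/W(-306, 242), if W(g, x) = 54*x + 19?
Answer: 29868/13087 ≈ 2.2823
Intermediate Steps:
W(g, x) = 19 + 54*x
c/W(-306, 242) = 29868/(19 + 54*242) = 29868/(19 + 13068) = 29868/13087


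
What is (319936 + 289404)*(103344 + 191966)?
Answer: 179944195400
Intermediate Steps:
(319936 + 289404)*(103344 + 191966) = 609340*295310 = 179944195400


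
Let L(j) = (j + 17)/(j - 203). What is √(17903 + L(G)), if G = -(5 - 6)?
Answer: √182627594/101 ≈ 133.80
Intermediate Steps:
G = 1 (G = -1*(-1) = 1)
L(j) = (17 + j)/(-203 + j)
√(17903 + L(G)) = √(17903 + (17 + 1)/(-203 + 1)) = √(17903 + 18/(-202)) = √(17903 - 1/202*18) = √(17903 - 9/101) = √(1808194/101) = √182627594/101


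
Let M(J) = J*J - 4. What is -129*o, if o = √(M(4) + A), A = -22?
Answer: -129*I*√10 ≈ -407.93*I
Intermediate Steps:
M(J) = -4 + J² (M(J) = J² - 4 = -4 + J²)
o = I*√10 (o = √((-4 + 4²) - 22) = √((-4 + 16) - 22) = √(12 - 22) = √(-10) = I*√10 ≈ 3.1623*I)
-129*o = -129*I*√10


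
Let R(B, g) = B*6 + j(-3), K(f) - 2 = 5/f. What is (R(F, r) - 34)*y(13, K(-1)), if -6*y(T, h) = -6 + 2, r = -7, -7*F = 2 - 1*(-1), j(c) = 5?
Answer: -442/21 ≈ -21.048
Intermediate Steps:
F = -3/7 (F = -(2 - 1*(-1))/7 = -(2 + 1)/7 = -⅐*3 = -3/7 ≈ -0.42857)
K(f) = 2 + 5/f
R(B, g) = 5 + 6*B (R(B, g) = B*6 + 5 = 6*B + 5 = 5 + 6*B)
y(T, h) = ⅔ (y(T, h) = -(-6 + 2)/6 = -⅙*(-4) = ⅔)
(R(F, r) - 34)*y(13, K(-1)) = ((5 + 6*(-3/7)) - 34)*(⅔) = ((5 - 18/7) - 34)*(⅔) = (17/7 - 34)*(⅔) = -221/7*⅔ = -442/21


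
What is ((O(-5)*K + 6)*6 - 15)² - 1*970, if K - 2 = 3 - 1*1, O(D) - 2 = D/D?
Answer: 7679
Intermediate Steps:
O(D) = 3 (O(D) = 2 + D/D = 2 + 1 = 3)
K = 4 (K = 2 + (3 - 1*1) = 2 + (3 - 1) = 2 + 2 = 4)
((O(-5)*K + 6)*6 - 15)² - 1*970 = ((3*4 + 6)*6 - 15)² - 1*970 = ((12 + 6)*6 - 15)² - 970 = (18*6 - 15)² - 970 = (108 - 15)² - 970 = 93² - 970 = 8649 - 970 = 7679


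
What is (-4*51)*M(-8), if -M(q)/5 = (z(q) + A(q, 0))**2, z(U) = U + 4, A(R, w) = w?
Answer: 16320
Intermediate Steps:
z(U) = 4 + U
M(q) = -5*(4 + q)**2 (M(q) = -5*((4 + q) + 0)**2 = -5*(4 + q)**2)
(-4*51)*M(-8) = (-4*51)*(-5*(4 - 8)**2) = -(-1020)*(-4)**2 = -(-1020)*16 = -204*(-80) = 16320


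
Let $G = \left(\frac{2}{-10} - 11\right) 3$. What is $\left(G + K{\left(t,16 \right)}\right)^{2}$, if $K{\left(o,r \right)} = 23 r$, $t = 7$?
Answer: $\frac{2795584}{25} \approx 1.1182 \cdot 10^{5}$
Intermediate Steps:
$G = - \frac{168}{5}$ ($G = \left(2 \left(- \frac{1}{10}\right) - 11\right) 3 = \left(- \frac{1}{5} - 11\right) 3 = \left(- \frac{56}{5}\right) 3 = - \frac{168}{5} \approx -33.6$)
$\left(G + K{\left(t,16 \right)}\right)^{2} = \left(- \frac{168}{5} + 23 \cdot 16\right)^{2} = \left(- \frac{168}{5} + 368\right)^{2} = \left(\frac{1672}{5}\right)^{2} = \frac{2795584}{25}$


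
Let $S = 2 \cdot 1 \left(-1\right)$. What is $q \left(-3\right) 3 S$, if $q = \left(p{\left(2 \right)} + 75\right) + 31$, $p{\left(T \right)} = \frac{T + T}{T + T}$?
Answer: $1926$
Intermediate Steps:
$S = -2$ ($S = 2 \left(-1\right) = -2$)
$p{\left(T \right)} = 1$ ($p{\left(T \right)} = \frac{2 T}{2 T} = 2 T \frac{1}{2 T} = 1$)
$q = 107$ ($q = \left(1 + 75\right) + 31 = 76 + 31 = 107$)
$q \left(-3\right) 3 S = 107 \left(-3\right) 3 \left(-2\right) = 107 \left(\left(-9\right) \left(-2\right)\right) = 107 \cdot 18 = 1926$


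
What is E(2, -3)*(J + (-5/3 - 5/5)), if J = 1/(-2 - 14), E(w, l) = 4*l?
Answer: 131/4 ≈ 32.750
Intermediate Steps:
J = -1/16 (J = 1/(-16) = -1/16 ≈ -0.062500)
E(2, -3)*(J + (-5/3 - 5/5)) = (4*(-3))*(-1/16 + (-5/3 - 5/5)) = -12*(-1/16 + (-5*⅓ - 5*⅕)) = -12*(-1/16 + (-5/3 - 1)) = -12*(-1/16 - 8/3) = -12*(-131/48) = 131/4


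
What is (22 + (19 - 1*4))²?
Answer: 1369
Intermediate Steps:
(22 + (19 - 1*4))² = (22 + (19 - 4))² = (22 + 15)² = 37² = 1369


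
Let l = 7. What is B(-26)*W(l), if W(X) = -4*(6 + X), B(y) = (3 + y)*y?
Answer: -31096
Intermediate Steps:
B(y) = y*(3 + y)
W(X) = -24 - 4*X
B(-26)*W(l) = (-26*(3 - 26))*(-24 - 4*7) = (-26*(-23))*(-24 - 28) = 598*(-52) = -31096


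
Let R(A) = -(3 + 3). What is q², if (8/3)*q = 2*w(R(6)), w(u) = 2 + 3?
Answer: 225/16 ≈ 14.063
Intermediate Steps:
R(A) = -6 (R(A) = -1*6 = -6)
w(u) = 5
q = 15/4 (q = 3*(2*5)/8 = (3/8)*10 = 15/4 ≈ 3.7500)
q² = (15/4)² = 225/16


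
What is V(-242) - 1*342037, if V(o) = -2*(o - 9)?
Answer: -341535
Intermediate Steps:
V(o) = 18 - 2*o (V(o) = -2*(-9 + o) = 18 - 2*o)
V(-242) - 1*342037 = (18 - 2*(-242)) - 1*342037 = (18 + 484) - 342037 = 502 - 342037 = -341535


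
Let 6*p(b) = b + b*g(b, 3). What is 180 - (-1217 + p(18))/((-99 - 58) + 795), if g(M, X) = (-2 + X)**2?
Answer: 116051/638 ≈ 181.90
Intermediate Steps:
p(b) = b/3 (p(b) = (b + b*(-2 + 3)**2)/6 = (b + b*1**2)/6 = (b + b*1)/6 = (b + b)/6 = (2*b)/6 = b/3)
180 - (-1217 + p(18))/((-99 - 58) + 795) = 180 - (-1217 + (1/3)*18)/((-99 - 58) + 795) = 180 - (-1217 + 6)/(-157 + 795) = 180 - (-1211)/638 = 180 - 1*(-1211/638) = 180 + 1211/638 = 116051/638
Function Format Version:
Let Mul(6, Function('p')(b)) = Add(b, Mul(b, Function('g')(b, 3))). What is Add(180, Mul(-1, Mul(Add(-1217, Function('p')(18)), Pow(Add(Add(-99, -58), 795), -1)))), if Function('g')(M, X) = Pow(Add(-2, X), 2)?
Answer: Rational(116051, 638) ≈ 181.90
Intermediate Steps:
Function('p')(b) = Mul(Rational(1, 3), b) (Function('p')(b) = Mul(Rational(1, 6), Add(b, Mul(b, Pow(Add(-2, 3), 2)))) = Mul(Rational(1, 6), Add(b, Mul(b, Pow(1, 2)))) = Mul(Rational(1, 6), Add(b, Mul(b, 1))) = Mul(Rational(1, 6), Add(b, b)) = Mul(Rational(1, 6), Mul(2, b)) = Mul(Rational(1, 3), b))
Add(180, Mul(-1, Mul(Add(-1217, Function('p')(18)), Pow(Add(Add(-99, -58), 795), -1)))) = Add(180, Mul(-1, Mul(Add(-1217, Mul(Rational(1, 3), 18)), Pow(Add(Add(-99, -58), 795), -1)))) = Add(180, Mul(-1, Mul(Add(-1217, 6), Pow(Add(-157, 795), -1)))) = Add(180, Mul(-1, Mul(-1211, Pow(638, -1)))) = Add(180, Mul(-1, Mul(-1211, Rational(1, 638)))) = Add(180, Mul(-1, Rational(-1211, 638))) = Add(180, Rational(1211, 638)) = Rational(116051, 638)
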